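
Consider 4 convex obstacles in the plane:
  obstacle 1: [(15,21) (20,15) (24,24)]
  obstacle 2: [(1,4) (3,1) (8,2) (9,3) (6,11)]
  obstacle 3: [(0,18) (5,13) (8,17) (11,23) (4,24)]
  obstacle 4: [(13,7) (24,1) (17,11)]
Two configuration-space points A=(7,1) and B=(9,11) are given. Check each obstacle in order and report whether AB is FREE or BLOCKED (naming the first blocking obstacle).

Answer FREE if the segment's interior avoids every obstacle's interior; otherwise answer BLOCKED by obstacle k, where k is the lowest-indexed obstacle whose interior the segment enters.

Obstacle 1 [(15,21) (20,15) (24,24)]:
  edge (15,21)–(20,15): clear
  edge (20,15)–(24,24): clear
  edge (24,24)–(15,21): clear
  midpoint (8,6) outside
  → clear
Obstacle 2 [(1,4) (3,1) (8,2) (9,3) (6,11)]:
  edge (1,4)–(3,1): clear
  edge (3,1)–(8,2): crosses AB
  edge (8,2)–(9,3): clear
  edge (9,3)–(6,11): crosses AB
  edge (6,11)–(1,4): clear
  → BLOCKED
Obstacle 3 [(0,18) (5,13) (8,17) (11,23) (4,24)]:
  edge (0,18)–(5,13): clear
  edge (5,13)–(8,17): clear
  edge (8,17)–(11,23): clear
  edge (11,23)–(4,24): clear
  edge (4,24)–(0,18): clear
  midpoint (8,6) outside
  → clear
Obstacle 4 [(13,7) (24,1) (17,11)]:
  edge (13,7)–(24,1): clear
  edge (24,1)–(17,11): clear
  edge (17,11)–(13,7): clear
  midpoint (8,6) outside
  → clear

BLOCKED by obstacle 2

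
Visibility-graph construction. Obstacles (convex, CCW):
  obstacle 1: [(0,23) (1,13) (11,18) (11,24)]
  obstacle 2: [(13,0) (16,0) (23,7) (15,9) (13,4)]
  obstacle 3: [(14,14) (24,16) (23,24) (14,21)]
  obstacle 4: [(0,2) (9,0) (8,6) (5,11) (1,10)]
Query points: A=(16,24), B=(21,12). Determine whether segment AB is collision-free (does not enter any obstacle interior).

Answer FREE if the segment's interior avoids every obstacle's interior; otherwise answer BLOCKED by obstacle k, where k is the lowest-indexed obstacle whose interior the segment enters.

BLOCKED by obstacle 3

Obstacle 1 [(0,23) (1,13) (11,18) (11,24)]:
  edge (0,23)–(1,13): clear
  edge (1,13)–(11,18): clear
  edge (11,18)–(11,24): clear
  edge (11,24)–(0,23): clear
  midpoint (37/2,18) outside
  → clear
Obstacle 2 [(13,0) (16,0) (23,7) (15,9) (13,4)]:
  edge (13,0)–(16,0): clear
  edge (16,0)–(23,7): clear
  edge (23,7)–(15,9): clear
  edge (15,9)–(13,4): clear
  edge (13,4)–(13,0): clear
  midpoint (37/2,18) outside
  → clear
Obstacle 3 [(14,14) (24,16) (23,24) (14,21)]:
  edge (14,14)–(24,16): crosses AB
  edge (24,16)–(23,24): clear
  edge (23,24)–(14,21): crosses AB
  edge (14,21)–(14,14): clear
  → BLOCKED
Obstacle 4 [(0,2) (9,0) (8,6) (5,11) (1,10)]:
  edge (0,2)–(9,0): clear
  edge (9,0)–(8,6): clear
  edge (8,6)–(5,11): clear
  edge (5,11)–(1,10): clear
  edge (1,10)–(0,2): clear
  midpoint (37/2,18) outside
  → clear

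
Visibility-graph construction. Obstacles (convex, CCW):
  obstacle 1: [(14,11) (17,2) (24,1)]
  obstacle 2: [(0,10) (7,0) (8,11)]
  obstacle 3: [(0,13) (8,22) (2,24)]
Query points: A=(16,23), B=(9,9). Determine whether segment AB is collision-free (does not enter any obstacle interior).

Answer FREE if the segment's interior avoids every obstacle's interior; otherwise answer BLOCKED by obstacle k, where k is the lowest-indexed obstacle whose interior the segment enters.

FREE

Obstacle 1 [(14,11) (17,2) (24,1)]:
  edge (14,11)–(17,2): clear
  edge (17,2)–(24,1): clear
  edge (24,1)–(14,11): clear
  midpoint (25/2,16) outside
  → clear
Obstacle 2 [(0,10) (7,0) (8,11)]:
  edge (0,10)–(7,0): clear
  edge (7,0)–(8,11): clear
  edge (8,11)–(0,10): clear
  midpoint (25/2,16) outside
  → clear
Obstacle 3 [(0,13) (8,22) (2,24)]:
  edge (0,13)–(8,22): clear
  edge (8,22)–(2,24): clear
  edge (2,24)–(0,13): clear
  midpoint (25/2,16) outside
  → clear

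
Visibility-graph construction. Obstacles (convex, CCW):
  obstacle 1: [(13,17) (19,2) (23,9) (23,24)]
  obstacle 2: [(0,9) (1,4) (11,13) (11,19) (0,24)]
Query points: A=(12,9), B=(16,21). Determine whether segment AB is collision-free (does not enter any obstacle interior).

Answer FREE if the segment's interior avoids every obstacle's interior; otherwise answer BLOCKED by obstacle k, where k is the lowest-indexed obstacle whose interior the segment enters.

BLOCKED by obstacle 1

Obstacle 1 [(13,17) (19,2) (23,9) (23,24)]:
  edge (13,17)–(19,2): crosses AB
  edge (19,2)–(23,9): clear
  edge (23,9)–(23,24): clear
  edge (23,24)–(13,17): crosses AB
  → BLOCKED
Obstacle 2 [(0,9) (1,4) (11,13) (11,19) (0,24)]:
  edge (0,9)–(1,4): clear
  edge (1,4)–(11,13): clear
  edge (11,13)–(11,19): clear
  edge (11,19)–(0,24): clear
  edge (0,24)–(0,9): clear
  midpoint (14,15) outside
  → clear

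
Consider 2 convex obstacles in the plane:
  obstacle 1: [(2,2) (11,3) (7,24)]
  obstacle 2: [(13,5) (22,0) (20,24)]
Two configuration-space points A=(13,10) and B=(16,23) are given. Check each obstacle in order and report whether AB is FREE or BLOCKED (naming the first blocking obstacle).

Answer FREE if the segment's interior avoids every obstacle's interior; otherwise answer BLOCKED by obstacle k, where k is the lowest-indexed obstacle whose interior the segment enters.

FREE

Obstacle 1 [(2,2) (11,3) (7,24)]:
  edge (2,2)–(11,3): clear
  edge (11,3)–(7,24): clear
  edge (7,24)–(2,2): clear
  midpoint (29/2,33/2) outside
  → clear
Obstacle 2 [(13,5) (22,0) (20,24)]:
  edge (13,5)–(22,0): clear
  edge (22,0)–(20,24): clear
  edge (20,24)–(13,5): clear
  midpoint (29/2,33/2) outside
  → clear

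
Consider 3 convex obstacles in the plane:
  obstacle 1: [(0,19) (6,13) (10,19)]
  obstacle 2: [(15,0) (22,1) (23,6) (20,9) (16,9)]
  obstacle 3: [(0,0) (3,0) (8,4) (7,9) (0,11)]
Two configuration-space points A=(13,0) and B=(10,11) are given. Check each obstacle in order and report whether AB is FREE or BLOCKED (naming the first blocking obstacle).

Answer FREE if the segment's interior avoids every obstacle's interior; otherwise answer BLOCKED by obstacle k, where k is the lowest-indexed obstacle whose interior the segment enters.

Obstacle 1 [(0,19) (6,13) (10,19)]:
  edge (0,19)–(6,13): clear
  edge (6,13)–(10,19): clear
  edge (10,19)–(0,19): clear
  midpoint (23/2,11/2) outside
  → clear
Obstacle 2 [(15,0) (22,1) (23,6) (20,9) (16,9)]:
  edge (15,0)–(22,1): clear
  edge (22,1)–(23,6): clear
  edge (23,6)–(20,9): clear
  edge (20,9)–(16,9): clear
  edge (16,9)–(15,0): clear
  midpoint (23/2,11/2) outside
  → clear
Obstacle 3 [(0,0) (3,0) (8,4) (7,9) (0,11)]:
  edge (0,0)–(3,0): clear
  edge (3,0)–(8,4): clear
  edge (8,4)–(7,9): clear
  edge (7,9)–(0,11): clear
  edge (0,11)–(0,0): clear
  midpoint (23/2,11/2) outside
  → clear

FREE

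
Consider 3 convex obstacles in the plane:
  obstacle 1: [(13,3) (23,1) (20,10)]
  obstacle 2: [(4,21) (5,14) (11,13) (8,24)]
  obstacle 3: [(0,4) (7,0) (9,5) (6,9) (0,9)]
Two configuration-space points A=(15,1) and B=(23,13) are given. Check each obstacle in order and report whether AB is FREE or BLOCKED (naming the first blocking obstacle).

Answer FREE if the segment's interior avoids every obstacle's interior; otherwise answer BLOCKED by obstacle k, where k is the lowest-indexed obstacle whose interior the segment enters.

BLOCKED by obstacle 1

Obstacle 1 [(13,3) (23,1) (20,10)]:
  edge (13,3)–(23,1): crosses AB
  edge (23,1)–(20,10): crosses AB
  edge (20,10)–(13,3): clear
  → BLOCKED
Obstacle 2 [(4,21) (5,14) (11,13) (8,24)]:
  edge (4,21)–(5,14): clear
  edge (5,14)–(11,13): clear
  edge (11,13)–(8,24): clear
  edge (8,24)–(4,21): clear
  midpoint (19,7) outside
  → clear
Obstacle 3 [(0,4) (7,0) (9,5) (6,9) (0,9)]:
  edge (0,4)–(7,0): clear
  edge (7,0)–(9,5): clear
  edge (9,5)–(6,9): clear
  edge (6,9)–(0,9): clear
  edge (0,9)–(0,4): clear
  midpoint (19,7) outside
  → clear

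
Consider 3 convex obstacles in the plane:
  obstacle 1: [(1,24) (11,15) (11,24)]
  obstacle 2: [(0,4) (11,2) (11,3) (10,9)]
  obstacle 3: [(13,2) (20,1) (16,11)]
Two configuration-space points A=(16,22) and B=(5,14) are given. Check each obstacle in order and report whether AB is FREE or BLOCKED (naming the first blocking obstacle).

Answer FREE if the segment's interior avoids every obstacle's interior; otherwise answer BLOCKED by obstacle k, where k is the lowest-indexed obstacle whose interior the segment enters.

BLOCKED by obstacle 1

Obstacle 1 [(1,24) (11,15) (11,24)]:
  edge (1,24)–(11,15): crosses AB
  edge (11,15)–(11,24): crosses AB
  edge (11,24)–(1,24): clear
  → BLOCKED
Obstacle 2 [(0,4) (11,2) (11,3) (10,9)]:
  edge (0,4)–(11,2): clear
  edge (11,2)–(11,3): clear
  edge (11,3)–(10,9): clear
  edge (10,9)–(0,4): clear
  midpoint (21/2,18) outside
  → clear
Obstacle 3 [(13,2) (20,1) (16,11)]:
  edge (13,2)–(20,1): clear
  edge (20,1)–(16,11): clear
  edge (16,11)–(13,2): clear
  midpoint (21/2,18) outside
  → clear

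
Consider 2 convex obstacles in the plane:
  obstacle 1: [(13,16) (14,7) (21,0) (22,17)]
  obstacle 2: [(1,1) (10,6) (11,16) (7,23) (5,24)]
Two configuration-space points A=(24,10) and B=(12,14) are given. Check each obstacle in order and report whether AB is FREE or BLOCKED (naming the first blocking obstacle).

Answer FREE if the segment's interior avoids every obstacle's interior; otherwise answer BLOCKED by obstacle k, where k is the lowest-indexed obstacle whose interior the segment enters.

BLOCKED by obstacle 1

Obstacle 1 [(13,16) (14,7) (21,0) (22,17)]:
  edge (13,16)–(14,7): crosses AB
  edge (14,7)–(21,0): clear
  edge (21,0)–(22,17): crosses AB
  edge (22,17)–(13,16): clear
  → BLOCKED
Obstacle 2 [(1,1) (10,6) (11,16) (7,23) (5,24)]:
  edge (1,1)–(10,6): clear
  edge (10,6)–(11,16): clear
  edge (11,16)–(7,23): clear
  edge (7,23)–(5,24): clear
  edge (5,24)–(1,1): clear
  midpoint (18,12) outside
  → clear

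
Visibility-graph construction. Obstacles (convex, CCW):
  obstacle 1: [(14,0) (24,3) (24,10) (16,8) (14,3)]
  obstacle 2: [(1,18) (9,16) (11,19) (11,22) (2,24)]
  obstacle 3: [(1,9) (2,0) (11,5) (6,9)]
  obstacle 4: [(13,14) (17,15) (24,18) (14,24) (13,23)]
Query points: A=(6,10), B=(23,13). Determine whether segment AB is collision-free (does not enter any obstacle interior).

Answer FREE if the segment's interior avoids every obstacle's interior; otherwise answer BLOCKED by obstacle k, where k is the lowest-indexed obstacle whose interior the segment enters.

FREE

Obstacle 1 [(14,0) (24,3) (24,10) (16,8) (14,3)]:
  edge (14,0)–(24,3): clear
  edge (24,3)–(24,10): clear
  edge (24,10)–(16,8): clear
  edge (16,8)–(14,3): clear
  edge (14,3)–(14,0): clear
  midpoint (29/2,23/2) outside
  → clear
Obstacle 2 [(1,18) (9,16) (11,19) (11,22) (2,24)]:
  edge (1,18)–(9,16): clear
  edge (9,16)–(11,19): clear
  edge (11,19)–(11,22): clear
  edge (11,22)–(2,24): clear
  edge (2,24)–(1,18): clear
  midpoint (29/2,23/2) outside
  → clear
Obstacle 3 [(1,9) (2,0) (11,5) (6,9)]:
  edge (1,9)–(2,0): clear
  edge (2,0)–(11,5): clear
  edge (11,5)–(6,9): clear
  edge (6,9)–(1,9): clear
  midpoint (29/2,23/2) outside
  → clear
Obstacle 4 [(13,14) (17,15) (24,18) (14,24) (13,23)]:
  edge (13,14)–(17,15): clear
  edge (17,15)–(24,18): clear
  edge (24,18)–(14,24): clear
  edge (14,24)–(13,23): clear
  edge (13,23)–(13,14): clear
  midpoint (29/2,23/2) outside
  → clear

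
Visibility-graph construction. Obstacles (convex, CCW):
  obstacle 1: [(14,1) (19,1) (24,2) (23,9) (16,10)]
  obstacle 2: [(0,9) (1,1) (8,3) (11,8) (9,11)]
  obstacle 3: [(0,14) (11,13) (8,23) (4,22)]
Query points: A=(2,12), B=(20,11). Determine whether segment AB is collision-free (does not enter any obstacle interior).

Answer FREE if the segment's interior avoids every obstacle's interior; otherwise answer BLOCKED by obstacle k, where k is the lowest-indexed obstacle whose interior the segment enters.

Obstacle 1 [(14,1) (19,1) (24,2) (23,9) (16,10)]:
  edge (14,1)–(19,1): clear
  edge (19,1)–(24,2): clear
  edge (24,2)–(23,9): clear
  edge (23,9)–(16,10): clear
  edge (16,10)–(14,1): clear
  midpoint (11,23/2) outside
  → clear
Obstacle 2 [(0,9) (1,1) (8,3) (11,8) (9,11)]:
  edge (0,9)–(1,1): clear
  edge (1,1)–(8,3): clear
  edge (8,3)–(11,8): clear
  edge (11,8)–(9,11): clear
  edge (9,11)–(0,9): clear
  midpoint (11,23/2) outside
  → clear
Obstacle 3 [(0,14) (11,13) (8,23) (4,22)]:
  edge (0,14)–(11,13): clear
  edge (11,13)–(8,23): clear
  edge (8,23)–(4,22): clear
  edge (4,22)–(0,14): clear
  midpoint (11,23/2) outside
  → clear

FREE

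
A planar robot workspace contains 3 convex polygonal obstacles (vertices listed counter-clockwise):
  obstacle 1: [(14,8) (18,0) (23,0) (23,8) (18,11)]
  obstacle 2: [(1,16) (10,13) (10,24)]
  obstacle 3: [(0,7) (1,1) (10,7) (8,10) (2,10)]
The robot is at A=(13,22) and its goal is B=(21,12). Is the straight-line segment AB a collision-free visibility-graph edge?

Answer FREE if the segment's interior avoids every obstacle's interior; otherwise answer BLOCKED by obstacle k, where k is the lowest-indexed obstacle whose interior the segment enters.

Obstacle 1 [(14,8) (18,0) (23,0) (23,8) (18,11)]:
  edge (14,8)–(18,0): clear
  edge (18,0)–(23,0): clear
  edge (23,0)–(23,8): clear
  edge (23,8)–(18,11): clear
  edge (18,11)–(14,8): clear
  midpoint (17,17) outside
  → clear
Obstacle 2 [(1,16) (10,13) (10,24)]:
  edge (1,16)–(10,13): clear
  edge (10,13)–(10,24): clear
  edge (10,24)–(1,16): clear
  midpoint (17,17) outside
  → clear
Obstacle 3 [(0,7) (1,1) (10,7) (8,10) (2,10)]:
  edge (0,7)–(1,1): clear
  edge (1,1)–(10,7): clear
  edge (10,7)–(8,10): clear
  edge (8,10)–(2,10): clear
  edge (2,10)–(0,7): clear
  midpoint (17,17) outside
  → clear

FREE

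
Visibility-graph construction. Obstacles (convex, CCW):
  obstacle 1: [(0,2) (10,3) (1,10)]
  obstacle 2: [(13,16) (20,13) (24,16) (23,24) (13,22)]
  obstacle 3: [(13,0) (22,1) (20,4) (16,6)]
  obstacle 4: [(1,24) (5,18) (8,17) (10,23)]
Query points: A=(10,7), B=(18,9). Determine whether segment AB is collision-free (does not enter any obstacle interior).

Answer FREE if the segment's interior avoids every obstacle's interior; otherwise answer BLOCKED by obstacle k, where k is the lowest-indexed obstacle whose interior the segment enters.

Obstacle 1 [(0,2) (10,3) (1,10)]:
  edge (0,2)–(10,3): clear
  edge (10,3)–(1,10): clear
  edge (1,10)–(0,2): clear
  midpoint (14,8) outside
  → clear
Obstacle 2 [(13,16) (20,13) (24,16) (23,24) (13,22)]:
  edge (13,16)–(20,13): clear
  edge (20,13)–(24,16): clear
  edge (24,16)–(23,24): clear
  edge (23,24)–(13,22): clear
  edge (13,22)–(13,16): clear
  midpoint (14,8) outside
  → clear
Obstacle 3 [(13,0) (22,1) (20,4) (16,6)]:
  edge (13,0)–(22,1): clear
  edge (22,1)–(20,4): clear
  edge (20,4)–(16,6): clear
  edge (16,6)–(13,0): clear
  midpoint (14,8) outside
  → clear
Obstacle 4 [(1,24) (5,18) (8,17) (10,23)]:
  edge (1,24)–(5,18): clear
  edge (5,18)–(8,17): clear
  edge (8,17)–(10,23): clear
  edge (10,23)–(1,24): clear
  midpoint (14,8) outside
  → clear

FREE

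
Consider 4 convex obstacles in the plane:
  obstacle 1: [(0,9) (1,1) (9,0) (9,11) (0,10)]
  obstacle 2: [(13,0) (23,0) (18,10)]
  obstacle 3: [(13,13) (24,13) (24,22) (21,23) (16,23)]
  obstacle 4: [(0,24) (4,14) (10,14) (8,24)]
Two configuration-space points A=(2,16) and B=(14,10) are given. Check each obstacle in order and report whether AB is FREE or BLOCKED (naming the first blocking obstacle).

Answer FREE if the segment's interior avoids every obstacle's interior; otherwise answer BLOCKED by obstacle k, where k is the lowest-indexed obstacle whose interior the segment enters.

BLOCKED by obstacle 4

Obstacle 1 [(0,9) (1,1) (9,0) (9,11) (0,10)]:
  edge (0,9)–(1,1): clear
  edge (1,1)–(9,0): clear
  edge (9,0)–(9,11): clear
  edge (9,11)–(0,10): clear
  edge (0,10)–(0,9): clear
  midpoint (8,13) outside
  → clear
Obstacle 2 [(13,0) (23,0) (18,10)]:
  edge (13,0)–(23,0): clear
  edge (23,0)–(18,10): clear
  edge (18,10)–(13,0): clear
  midpoint (8,13) outside
  → clear
Obstacle 3 [(13,13) (24,13) (24,22) (21,23) (16,23)]:
  edge (13,13)–(24,13): clear
  edge (24,13)–(24,22): clear
  edge (24,22)–(21,23): clear
  edge (21,23)–(16,23): clear
  edge (16,23)–(13,13): clear
  midpoint (8,13) outside
  → clear
Obstacle 4 [(0,24) (4,14) (10,14) (8,24)]:
  edge (0,24)–(4,14): crosses AB
  edge (4,14)–(10,14): crosses AB
  edge (10,14)–(8,24): clear
  edge (8,24)–(0,24): clear
  → BLOCKED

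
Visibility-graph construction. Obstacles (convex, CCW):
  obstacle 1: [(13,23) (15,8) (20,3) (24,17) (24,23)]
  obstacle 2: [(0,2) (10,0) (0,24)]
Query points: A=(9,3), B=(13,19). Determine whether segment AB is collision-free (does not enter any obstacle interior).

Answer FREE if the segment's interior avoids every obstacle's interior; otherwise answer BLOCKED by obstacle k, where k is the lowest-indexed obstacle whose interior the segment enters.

FREE

Obstacle 1 [(13,23) (15,8) (20,3) (24,17) (24,23)]:
  edge (13,23)–(15,8): clear
  edge (15,8)–(20,3): clear
  edge (20,3)–(24,17): clear
  edge (24,17)–(24,23): clear
  edge (24,23)–(13,23): clear
  midpoint (11,11) outside
  → clear
Obstacle 2 [(0,2) (10,0) (0,24)]:
  edge (0,2)–(10,0): clear
  edge (10,0)–(0,24): clear
  edge (0,24)–(0,2): clear
  midpoint (11,11) outside
  → clear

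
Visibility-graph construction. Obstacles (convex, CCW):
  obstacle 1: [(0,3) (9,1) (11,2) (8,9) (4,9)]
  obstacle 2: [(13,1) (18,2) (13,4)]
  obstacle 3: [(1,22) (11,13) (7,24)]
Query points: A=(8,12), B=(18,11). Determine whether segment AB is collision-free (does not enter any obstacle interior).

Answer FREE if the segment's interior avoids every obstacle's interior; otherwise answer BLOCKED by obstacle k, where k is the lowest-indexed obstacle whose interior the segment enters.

Obstacle 1 [(0,3) (9,1) (11,2) (8,9) (4,9)]:
  edge (0,3)–(9,1): clear
  edge (9,1)–(11,2): clear
  edge (11,2)–(8,9): clear
  edge (8,9)–(4,9): clear
  edge (4,9)–(0,3): clear
  midpoint (13,23/2) outside
  → clear
Obstacle 2 [(13,1) (18,2) (13,4)]:
  edge (13,1)–(18,2): clear
  edge (18,2)–(13,4): clear
  edge (13,4)–(13,1): clear
  midpoint (13,23/2) outside
  → clear
Obstacle 3 [(1,22) (11,13) (7,24)]:
  edge (1,22)–(11,13): clear
  edge (11,13)–(7,24): clear
  edge (7,24)–(1,22): clear
  midpoint (13,23/2) outside
  → clear

FREE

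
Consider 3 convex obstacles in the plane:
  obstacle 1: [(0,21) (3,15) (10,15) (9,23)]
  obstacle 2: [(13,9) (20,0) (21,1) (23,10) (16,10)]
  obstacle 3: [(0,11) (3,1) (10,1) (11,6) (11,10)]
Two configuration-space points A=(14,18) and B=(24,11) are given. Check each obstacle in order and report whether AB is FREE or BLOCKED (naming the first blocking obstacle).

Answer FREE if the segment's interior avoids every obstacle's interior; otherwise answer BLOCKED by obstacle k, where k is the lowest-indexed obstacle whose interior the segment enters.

Obstacle 1 [(0,21) (3,15) (10,15) (9,23)]:
  edge (0,21)–(3,15): clear
  edge (3,15)–(10,15): clear
  edge (10,15)–(9,23): clear
  edge (9,23)–(0,21): clear
  midpoint (19,29/2) outside
  → clear
Obstacle 2 [(13,9) (20,0) (21,1) (23,10) (16,10)]:
  edge (13,9)–(20,0): clear
  edge (20,0)–(21,1): clear
  edge (21,1)–(23,10): clear
  edge (23,10)–(16,10): clear
  edge (16,10)–(13,9): clear
  midpoint (19,29/2) outside
  → clear
Obstacle 3 [(0,11) (3,1) (10,1) (11,6) (11,10)]:
  edge (0,11)–(3,1): clear
  edge (3,1)–(10,1): clear
  edge (10,1)–(11,6): clear
  edge (11,6)–(11,10): clear
  edge (11,10)–(0,11): clear
  midpoint (19,29/2) outside
  → clear

FREE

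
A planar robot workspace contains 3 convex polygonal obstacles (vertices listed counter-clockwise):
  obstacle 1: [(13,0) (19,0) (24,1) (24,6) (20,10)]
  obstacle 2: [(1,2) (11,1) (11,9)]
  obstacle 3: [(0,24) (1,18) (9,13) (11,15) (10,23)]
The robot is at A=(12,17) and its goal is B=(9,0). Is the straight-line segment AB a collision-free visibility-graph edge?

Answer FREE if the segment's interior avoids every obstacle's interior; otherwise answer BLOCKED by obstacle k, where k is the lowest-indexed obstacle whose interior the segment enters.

Obstacle 1 [(13,0) (19,0) (24,1) (24,6) (20,10)]:
  edge (13,0)–(19,0): clear
  edge (19,0)–(24,1): clear
  edge (24,1)–(24,6): clear
  edge (24,6)–(20,10): clear
  edge (20,10)–(13,0): clear
  midpoint (21/2,17/2) outside
  → clear
Obstacle 2 [(1,2) (11,1) (11,9)]:
  edge (1,2)–(11,1): crosses AB
  edge (11,1)–(11,9): clear
  edge (11,9)–(1,2): crosses AB
  → BLOCKED
Obstacle 3 [(0,24) (1,18) (9,13) (11,15) (10,23)]:
  edge (0,24)–(1,18): clear
  edge (1,18)–(9,13): clear
  edge (9,13)–(11,15): clear
  edge (11,15)–(10,23): clear
  edge (10,23)–(0,24): clear
  midpoint (21/2,17/2) outside
  → clear

BLOCKED by obstacle 2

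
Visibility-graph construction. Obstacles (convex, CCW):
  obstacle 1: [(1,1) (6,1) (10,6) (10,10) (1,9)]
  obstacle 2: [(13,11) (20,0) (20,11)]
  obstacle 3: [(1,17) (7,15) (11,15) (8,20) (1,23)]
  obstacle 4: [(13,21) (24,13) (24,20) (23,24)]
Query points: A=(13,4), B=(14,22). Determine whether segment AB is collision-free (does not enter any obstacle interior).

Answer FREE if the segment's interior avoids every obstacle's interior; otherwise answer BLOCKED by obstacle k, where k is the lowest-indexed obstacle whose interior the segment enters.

Obstacle 1 [(1,1) (6,1) (10,6) (10,10) (1,9)]:
  edge (1,1)–(6,1): clear
  edge (6,1)–(10,6): clear
  edge (10,6)–(10,10): clear
  edge (10,10)–(1,9): clear
  edge (1,9)–(1,1): clear
  midpoint (27/2,13) outside
  → clear
Obstacle 2 [(13,11) (20,0) (20,11)]:
  edge (13,11)–(20,0): crosses AB
  edge (20,0)–(20,11): clear
  edge (20,11)–(13,11): crosses AB
  → BLOCKED
Obstacle 3 [(1,17) (7,15) (11,15) (8,20) (1,23)]:
  edge (1,17)–(7,15): clear
  edge (7,15)–(11,15): clear
  edge (11,15)–(8,20): clear
  edge (8,20)–(1,23): clear
  edge (1,23)–(1,17): clear
  midpoint (27/2,13) outside
  → clear
Obstacle 4 [(13,21) (24,13) (24,20) (23,24)]:
  edge (13,21)–(24,13): crosses AB
  edge (24,13)–(24,20): clear
  edge (24,20)–(23,24): clear
  edge (23,24)–(13,21): crosses AB
  → BLOCKED

BLOCKED by obstacle 2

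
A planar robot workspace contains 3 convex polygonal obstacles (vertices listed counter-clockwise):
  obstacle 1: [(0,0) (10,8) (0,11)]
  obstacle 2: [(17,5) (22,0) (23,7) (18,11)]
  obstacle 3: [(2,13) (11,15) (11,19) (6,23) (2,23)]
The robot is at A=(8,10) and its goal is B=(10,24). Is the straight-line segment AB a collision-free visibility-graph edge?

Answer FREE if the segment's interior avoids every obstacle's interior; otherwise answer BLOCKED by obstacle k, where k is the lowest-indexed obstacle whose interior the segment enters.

Obstacle 1 [(0,0) (10,8) (0,11)]:
  edge (0,0)–(10,8): clear
  edge (10,8)–(0,11): clear
  edge (0,11)–(0,0): clear
  midpoint (9,17) outside
  → clear
Obstacle 2 [(17,5) (22,0) (23,7) (18,11)]:
  edge (17,5)–(22,0): clear
  edge (22,0)–(23,7): clear
  edge (23,7)–(18,11): clear
  edge (18,11)–(17,5): clear
  midpoint (9,17) outside
  → clear
Obstacle 3 [(2,13) (11,15) (11,19) (6,23) (2,23)]:
  edge (2,13)–(11,15): crosses AB
  edge (11,15)–(11,19): clear
  edge (11,19)–(6,23): crosses AB
  edge (6,23)–(2,23): clear
  edge (2,23)–(2,13): clear
  → BLOCKED

BLOCKED by obstacle 3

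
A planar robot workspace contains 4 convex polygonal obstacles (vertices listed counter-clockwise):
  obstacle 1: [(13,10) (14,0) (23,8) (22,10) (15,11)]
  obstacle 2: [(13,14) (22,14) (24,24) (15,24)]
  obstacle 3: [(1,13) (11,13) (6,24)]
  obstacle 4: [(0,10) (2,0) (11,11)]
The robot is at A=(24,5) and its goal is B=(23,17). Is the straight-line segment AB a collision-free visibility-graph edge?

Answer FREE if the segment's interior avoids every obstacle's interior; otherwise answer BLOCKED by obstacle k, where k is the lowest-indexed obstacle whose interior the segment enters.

FREE

Obstacle 1 [(13,10) (14,0) (23,8) (22,10) (15,11)]:
  edge (13,10)–(14,0): clear
  edge (14,0)–(23,8): clear
  edge (23,8)–(22,10): clear
  edge (22,10)–(15,11): clear
  edge (15,11)–(13,10): clear
  midpoint (47/2,11) outside
  → clear
Obstacle 2 [(13,14) (22,14) (24,24) (15,24)]:
  edge (13,14)–(22,14): clear
  edge (22,14)–(24,24): clear
  edge (24,24)–(15,24): clear
  edge (15,24)–(13,14): clear
  midpoint (47/2,11) outside
  → clear
Obstacle 3 [(1,13) (11,13) (6,24)]:
  edge (1,13)–(11,13): clear
  edge (11,13)–(6,24): clear
  edge (6,24)–(1,13): clear
  midpoint (47/2,11) outside
  → clear
Obstacle 4 [(0,10) (2,0) (11,11)]:
  edge (0,10)–(2,0): clear
  edge (2,0)–(11,11): clear
  edge (11,11)–(0,10): clear
  midpoint (47/2,11) outside
  → clear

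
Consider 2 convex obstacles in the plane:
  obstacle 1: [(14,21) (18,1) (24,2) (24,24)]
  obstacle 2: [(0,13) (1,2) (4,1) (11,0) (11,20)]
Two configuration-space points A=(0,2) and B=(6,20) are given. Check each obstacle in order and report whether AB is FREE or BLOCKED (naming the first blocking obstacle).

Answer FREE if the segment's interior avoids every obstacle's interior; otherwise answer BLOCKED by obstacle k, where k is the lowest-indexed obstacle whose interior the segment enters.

BLOCKED by obstacle 2

Obstacle 1 [(14,21) (18,1) (24,2) (24,24)]:
  edge (14,21)–(18,1): clear
  edge (18,1)–(24,2): clear
  edge (24,2)–(24,24): clear
  edge (24,24)–(14,21): clear
  midpoint (3,11) outside
  → clear
Obstacle 2 [(0,13) (1,2) (4,1) (11,0) (11,20)]:
  edge (0,13)–(1,2): crosses AB
  edge (1,2)–(4,1): clear
  edge (4,1)–(11,0): clear
  edge (11,0)–(11,20): clear
  edge (11,20)–(0,13): crosses AB
  → BLOCKED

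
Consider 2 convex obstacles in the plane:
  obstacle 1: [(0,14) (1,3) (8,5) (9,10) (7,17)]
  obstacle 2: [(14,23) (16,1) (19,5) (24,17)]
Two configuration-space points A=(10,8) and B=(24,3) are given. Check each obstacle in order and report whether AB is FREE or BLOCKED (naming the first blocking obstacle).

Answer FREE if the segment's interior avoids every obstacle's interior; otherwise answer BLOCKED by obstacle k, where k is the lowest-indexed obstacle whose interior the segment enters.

BLOCKED by obstacle 2

Obstacle 1 [(0,14) (1,3) (8,5) (9,10) (7,17)]:
  edge (0,14)–(1,3): clear
  edge (1,3)–(8,5): clear
  edge (8,5)–(9,10): clear
  edge (9,10)–(7,17): clear
  edge (7,17)–(0,14): clear
  midpoint (17,11/2) outside
  → clear
Obstacle 2 [(14,23) (16,1) (19,5) (24,17)]:
  edge (14,23)–(16,1): crosses AB
  edge (16,1)–(19,5): crosses AB
  edge (19,5)–(24,17): clear
  edge (24,17)–(14,23): clear
  → BLOCKED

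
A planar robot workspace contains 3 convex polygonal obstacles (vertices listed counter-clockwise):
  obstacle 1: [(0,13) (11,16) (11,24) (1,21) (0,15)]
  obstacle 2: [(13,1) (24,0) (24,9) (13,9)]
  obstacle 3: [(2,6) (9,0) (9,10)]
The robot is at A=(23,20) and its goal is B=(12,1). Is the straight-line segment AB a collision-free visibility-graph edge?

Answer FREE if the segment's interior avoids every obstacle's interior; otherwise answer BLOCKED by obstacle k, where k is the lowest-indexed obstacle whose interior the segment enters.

Obstacle 1 [(0,13) (11,16) (11,24) (1,21) (0,15)]:
  edge (0,13)–(11,16): clear
  edge (11,16)–(11,24): clear
  edge (11,24)–(1,21): clear
  edge (1,21)–(0,15): clear
  edge (0,15)–(0,13): clear
  midpoint (35/2,21/2) outside
  → clear
Obstacle 2 [(13,1) (24,0) (24,9) (13,9)]:
  edge (13,1)–(24,0): clear
  edge (24,0)–(24,9): clear
  edge (24,9)–(13,9): crosses AB
  edge (13,9)–(13,1): crosses AB
  → BLOCKED
Obstacle 3 [(2,6) (9,0) (9,10)]:
  edge (2,6)–(9,0): clear
  edge (9,0)–(9,10): clear
  edge (9,10)–(2,6): clear
  midpoint (35/2,21/2) outside
  → clear

BLOCKED by obstacle 2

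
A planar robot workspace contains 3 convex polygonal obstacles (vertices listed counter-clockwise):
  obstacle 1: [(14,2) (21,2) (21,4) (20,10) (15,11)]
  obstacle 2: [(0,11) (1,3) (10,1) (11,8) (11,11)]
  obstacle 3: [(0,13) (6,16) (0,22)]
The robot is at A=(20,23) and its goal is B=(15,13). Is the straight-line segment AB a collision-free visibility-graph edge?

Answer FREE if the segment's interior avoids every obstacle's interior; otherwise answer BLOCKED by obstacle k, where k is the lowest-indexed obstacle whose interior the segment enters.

Obstacle 1 [(14,2) (21,2) (21,4) (20,10) (15,11)]:
  edge (14,2)–(21,2): clear
  edge (21,2)–(21,4): clear
  edge (21,4)–(20,10): clear
  edge (20,10)–(15,11): clear
  edge (15,11)–(14,2): clear
  midpoint (35/2,18) outside
  → clear
Obstacle 2 [(0,11) (1,3) (10,1) (11,8) (11,11)]:
  edge (0,11)–(1,3): clear
  edge (1,3)–(10,1): clear
  edge (10,1)–(11,8): clear
  edge (11,8)–(11,11): clear
  edge (11,11)–(0,11): clear
  midpoint (35/2,18) outside
  → clear
Obstacle 3 [(0,13) (6,16) (0,22)]:
  edge (0,13)–(6,16): clear
  edge (6,16)–(0,22): clear
  edge (0,22)–(0,13): clear
  midpoint (35/2,18) outside
  → clear

FREE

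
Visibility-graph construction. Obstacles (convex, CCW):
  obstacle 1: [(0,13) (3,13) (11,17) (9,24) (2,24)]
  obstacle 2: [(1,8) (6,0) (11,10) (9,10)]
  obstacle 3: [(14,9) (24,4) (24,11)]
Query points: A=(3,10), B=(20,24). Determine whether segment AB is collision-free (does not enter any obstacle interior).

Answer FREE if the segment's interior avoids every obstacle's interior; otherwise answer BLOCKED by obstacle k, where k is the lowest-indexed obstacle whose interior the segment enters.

FREE

Obstacle 1 [(0,13) (3,13) (11,17) (9,24) (2,24)]:
  edge (0,13)–(3,13): clear
  edge (3,13)–(11,17): clear
  edge (11,17)–(9,24): clear
  edge (9,24)–(2,24): clear
  edge (2,24)–(0,13): clear
  midpoint (23/2,17) outside
  → clear
Obstacle 2 [(1,8) (6,0) (11,10) (9,10)]:
  edge (1,8)–(6,0): clear
  edge (6,0)–(11,10): clear
  edge (11,10)–(9,10): clear
  edge (9,10)–(1,8): clear
  midpoint (23/2,17) outside
  → clear
Obstacle 3 [(14,9) (24,4) (24,11)]:
  edge (14,9)–(24,4): clear
  edge (24,4)–(24,11): clear
  edge (24,11)–(14,9): clear
  midpoint (23/2,17) outside
  → clear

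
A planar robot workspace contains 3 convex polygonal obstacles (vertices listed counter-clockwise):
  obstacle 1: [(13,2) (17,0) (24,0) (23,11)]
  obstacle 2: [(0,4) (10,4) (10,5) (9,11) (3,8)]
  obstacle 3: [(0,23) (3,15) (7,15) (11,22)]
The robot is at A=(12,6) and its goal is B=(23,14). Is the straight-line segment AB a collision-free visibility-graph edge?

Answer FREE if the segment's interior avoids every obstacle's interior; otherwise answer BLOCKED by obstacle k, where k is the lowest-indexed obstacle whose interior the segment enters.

FREE

Obstacle 1 [(13,2) (17,0) (24,0) (23,11)]:
  edge (13,2)–(17,0): clear
  edge (17,0)–(24,0): clear
  edge (24,0)–(23,11): clear
  edge (23,11)–(13,2): clear
  midpoint (35/2,10) outside
  → clear
Obstacle 2 [(0,4) (10,4) (10,5) (9,11) (3,8)]:
  edge (0,4)–(10,4): clear
  edge (10,4)–(10,5): clear
  edge (10,5)–(9,11): clear
  edge (9,11)–(3,8): clear
  edge (3,8)–(0,4): clear
  midpoint (35/2,10) outside
  → clear
Obstacle 3 [(0,23) (3,15) (7,15) (11,22)]:
  edge (0,23)–(3,15): clear
  edge (3,15)–(7,15): clear
  edge (7,15)–(11,22): clear
  edge (11,22)–(0,23): clear
  midpoint (35/2,10) outside
  → clear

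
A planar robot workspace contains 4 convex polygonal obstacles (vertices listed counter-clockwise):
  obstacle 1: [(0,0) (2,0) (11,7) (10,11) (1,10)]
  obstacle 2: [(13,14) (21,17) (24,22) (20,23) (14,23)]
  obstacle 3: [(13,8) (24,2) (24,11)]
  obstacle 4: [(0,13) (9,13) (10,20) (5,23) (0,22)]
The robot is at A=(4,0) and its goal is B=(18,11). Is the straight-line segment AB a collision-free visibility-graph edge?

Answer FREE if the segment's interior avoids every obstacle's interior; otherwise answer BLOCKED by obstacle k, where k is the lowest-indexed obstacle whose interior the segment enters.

Obstacle 1 [(0,0) (2,0) (11,7) (10,11) (1,10)]:
  edge (0,0)–(2,0): clear
  edge (2,0)–(11,7): clear
  edge (11,7)–(10,11): clear
  edge (10,11)–(1,10): clear
  edge (1,10)–(0,0): clear
  midpoint (11,11/2) outside
  → clear
Obstacle 2 [(13,14) (21,17) (24,22) (20,23) (14,23)]:
  edge (13,14)–(21,17): clear
  edge (21,17)–(24,22): clear
  edge (24,22)–(20,23): clear
  edge (20,23)–(14,23): clear
  edge (14,23)–(13,14): clear
  midpoint (11,11/2) outside
  → clear
Obstacle 3 [(13,8) (24,2) (24,11)]:
  edge (13,8)–(24,2): crosses AB
  edge (24,2)–(24,11): clear
  edge (24,11)–(13,8): crosses AB
  → BLOCKED
Obstacle 4 [(0,13) (9,13) (10,20) (5,23) (0,22)]:
  edge (0,13)–(9,13): clear
  edge (9,13)–(10,20): clear
  edge (10,20)–(5,23): clear
  edge (5,23)–(0,22): clear
  edge (0,22)–(0,13): clear
  midpoint (11,11/2) outside
  → clear

BLOCKED by obstacle 3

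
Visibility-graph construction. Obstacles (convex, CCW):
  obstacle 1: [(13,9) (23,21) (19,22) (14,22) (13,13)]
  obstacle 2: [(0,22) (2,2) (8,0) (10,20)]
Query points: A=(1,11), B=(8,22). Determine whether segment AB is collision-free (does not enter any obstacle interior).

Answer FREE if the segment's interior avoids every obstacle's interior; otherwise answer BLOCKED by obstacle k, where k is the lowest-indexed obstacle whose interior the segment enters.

Obstacle 1 [(13,9) (23,21) (19,22) (14,22) (13,13)]:
  edge (13,9)–(23,21): clear
  edge (23,21)–(19,22): clear
  edge (19,22)–(14,22): clear
  edge (14,22)–(13,13): clear
  edge (13,13)–(13,9): clear
  midpoint (9/2,33/2) outside
  → clear
Obstacle 2 [(0,22) (2,2) (8,0) (10,20)]:
  edge (0,22)–(2,2): crosses AB
  edge (2,2)–(8,0): clear
  edge (8,0)–(10,20): clear
  edge (10,20)–(0,22): crosses AB
  → BLOCKED

BLOCKED by obstacle 2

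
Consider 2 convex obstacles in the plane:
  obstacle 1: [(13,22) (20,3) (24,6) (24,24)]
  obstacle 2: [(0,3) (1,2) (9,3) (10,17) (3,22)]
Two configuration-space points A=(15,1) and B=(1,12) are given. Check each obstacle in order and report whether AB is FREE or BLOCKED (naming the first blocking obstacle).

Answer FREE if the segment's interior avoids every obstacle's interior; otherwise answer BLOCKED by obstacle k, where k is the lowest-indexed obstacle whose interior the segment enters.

BLOCKED by obstacle 2

Obstacle 1 [(13,22) (20,3) (24,6) (24,24)]:
  edge (13,22)–(20,3): clear
  edge (20,3)–(24,6): clear
  edge (24,6)–(24,24): clear
  edge (24,24)–(13,22): clear
  midpoint (8,13/2) outside
  → clear
Obstacle 2 [(0,3) (1,2) (9,3) (10,17) (3,22)]:
  edge (0,3)–(1,2): clear
  edge (1,2)–(9,3): clear
  edge (9,3)–(10,17): crosses AB
  edge (10,17)–(3,22): clear
  edge (3,22)–(0,3): crosses AB
  → BLOCKED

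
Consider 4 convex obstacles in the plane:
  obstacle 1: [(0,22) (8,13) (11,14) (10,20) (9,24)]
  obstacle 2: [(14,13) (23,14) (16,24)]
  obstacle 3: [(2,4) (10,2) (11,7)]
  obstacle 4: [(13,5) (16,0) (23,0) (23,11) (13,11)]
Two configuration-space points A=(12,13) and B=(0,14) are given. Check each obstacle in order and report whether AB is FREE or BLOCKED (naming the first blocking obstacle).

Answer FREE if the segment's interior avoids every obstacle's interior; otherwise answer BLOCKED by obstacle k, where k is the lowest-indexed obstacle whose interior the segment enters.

BLOCKED by obstacle 1

Obstacle 1 [(0,22) (8,13) (11,14) (10,20) (9,24)]:
  edge (0,22)–(8,13): crosses AB
  edge (8,13)–(11,14): crosses AB
  edge (11,14)–(10,20): clear
  edge (10,20)–(9,24): clear
  edge (9,24)–(0,22): clear
  → BLOCKED
Obstacle 2 [(14,13) (23,14) (16,24)]:
  edge (14,13)–(23,14): clear
  edge (23,14)–(16,24): clear
  edge (16,24)–(14,13): clear
  midpoint (6,27/2) outside
  → clear
Obstacle 3 [(2,4) (10,2) (11,7)]:
  edge (2,4)–(10,2): clear
  edge (10,2)–(11,7): clear
  edge (11,7)–(2,4): clear
  midpoint (6,27/2) outside
  → clear
Obstacle 4 [(13,5) (16,0) (23,0) (23,11) (13,11)]:
  edge (13,5)–(16,0): clear
  edge (16,0)–(23,0): clear
  edge (23,0)–(23,11): clear
  edge (23,11)–(13,11): clear
  edge (13,11)–(13,5): clear
  midpoint (6,27/2) outside
  → clear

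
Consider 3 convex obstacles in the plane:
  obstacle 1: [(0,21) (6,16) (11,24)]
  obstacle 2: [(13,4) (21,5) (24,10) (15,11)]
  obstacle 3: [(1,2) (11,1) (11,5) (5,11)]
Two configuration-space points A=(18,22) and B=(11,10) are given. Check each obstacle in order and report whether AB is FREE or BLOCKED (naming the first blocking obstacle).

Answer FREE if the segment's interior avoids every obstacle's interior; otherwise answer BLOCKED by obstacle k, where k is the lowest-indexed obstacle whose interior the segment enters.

Obstacle 1 [(0,21) (6,16) (11,24)]:
  edge (0,21)–(6,16): clear
  edge (6,16)–(11,24): clear
  edge (11,24)–(0,21): clear
  midpoint (29/2,16) outside
  → clear
Obstacle 2 [(13,4) (21,5) (24,10) (15,11)]:
  edge (13,4)–(21,5): clear
  edge (21,5)–(24,10): clear
  edge (24,10)–(15,11): clear
  edge (15,11)–(13,4): clear
  midpoint (29/2,16) outside
  → clear
Obstacle 3 [(1,2) (11,1) (11,5) (5,11)]:
  edge (1,2)–(11,1): clear
  edge (11,1)–(11,5): clear
  edge (11,5)–(5,11): clear
  edge (5,11)–(1,2): clear
  midpoint (29/2,16) outside
  → clear

FREE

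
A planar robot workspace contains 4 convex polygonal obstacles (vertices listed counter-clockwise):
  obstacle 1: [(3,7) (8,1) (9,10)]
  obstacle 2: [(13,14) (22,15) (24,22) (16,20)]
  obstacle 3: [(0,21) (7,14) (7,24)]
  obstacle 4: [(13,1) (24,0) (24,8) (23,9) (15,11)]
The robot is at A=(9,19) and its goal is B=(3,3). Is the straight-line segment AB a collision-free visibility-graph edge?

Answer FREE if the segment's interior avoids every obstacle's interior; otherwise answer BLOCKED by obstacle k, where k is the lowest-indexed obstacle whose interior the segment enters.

Obstacle 1 [(3,7) (8,1) (9,10)]:
  edge (3,7)–(8,1): crosses AB
  edge (8,1)–(9,10): clear
  edge (9,10)–(3,7): crosses AB
  → BLOCKED
Obstacle 2 [(13,14) (22,15) (24,22) (16,20)]:
  edge (13,14)–(22,15): clear
  edge (22,15)–(24,22): clear
  edge (24,22)–(16,20): clear
  edge (16,20)–(13,14): clear
  midpoint (6,11) outside
  → clear
Obstacle 3 [(0,21) (7,14) (7,24)]:
  edge (0,21)–(7,14): clear
  edge (7,14)–(7,24): clear
  edge (7,24)–(0,21): clear
  midpoint (6,11) outside
  → clear
Obstacle 4 [(13,1) (24,0) (24,8) (23,9) (15,11)]:
  edge (13,1)–(24,0): clear
  edge (24,0)–(24,8): clear
  edge (24,8)–(23,9): clear
  edge (23,9)–(15,11): clear
  edge (15,11)–(13,1): clear
  midpoint (6,11) outside
  → clear

BLOCKED by obstacle 1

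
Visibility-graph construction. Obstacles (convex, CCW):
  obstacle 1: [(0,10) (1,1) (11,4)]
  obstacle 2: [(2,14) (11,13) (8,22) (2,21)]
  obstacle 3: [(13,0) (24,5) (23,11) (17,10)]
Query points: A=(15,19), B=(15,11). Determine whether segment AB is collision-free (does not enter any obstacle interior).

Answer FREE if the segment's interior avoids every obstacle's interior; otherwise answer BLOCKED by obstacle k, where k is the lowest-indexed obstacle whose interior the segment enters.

Obstacle 1 [(0,10) (1,1) (11,4)]:
  edge (0,10)–(1,1): clear
  edge (1,1)–(11,4): clear
  edge (11,4)–(0,10): clear
  midpoint (15,15) outside
  → clear
Obstacle 2 [(2,14) (11,13) (8,22) (2,21)]:
  edge (2,14)–(11,13): clear
  edge (11,13)–(8,22): clear
  edge (8,22)–(2,21): clear
  edge (2,21)–(2,14): clear
  midpoint (15,15) outside
  → clear
Obstacle 3 [(13,0) (24,5) (23,11) (17,10)]:
  edge (13,0)–(24,5): clear
  edge (24,5)–(23,11): clear
  edge (23,11)–(17,10): clear
  edge (17,10)–(13,0): clear
  midpoint (15,15) outside
  → clear

FREE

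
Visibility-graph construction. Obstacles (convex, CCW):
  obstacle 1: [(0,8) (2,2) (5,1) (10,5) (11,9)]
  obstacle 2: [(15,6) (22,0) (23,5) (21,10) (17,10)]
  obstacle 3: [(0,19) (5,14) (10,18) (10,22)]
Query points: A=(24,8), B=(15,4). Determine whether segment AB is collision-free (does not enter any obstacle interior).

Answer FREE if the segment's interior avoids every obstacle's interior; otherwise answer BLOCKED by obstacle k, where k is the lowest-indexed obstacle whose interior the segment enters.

BLOCKED by obstacle 2

Obstacle 1 [(0,8) (2,2) (5,1) (10,5) (11,9)]:
  edge (0,8)–(2,2): clear
  edge (2,2)–(5,1): clear
  edge (5,1)–(10,5): clear
  edge (10,5)–(11,9): clear
  edge (11,9)–(0,8): clear
  midpoint (39/2,6) outside
  → clear
Obstacle 2 [(15,6) (22,0) (23,5) (21,10) (17,10)]:
  edge (15,6)–(22,0): crosses AB
  edge (22,0)–(23,5): clear
  edge (23,5)–(21,10): crosses AB
  edge (21,10)–(17,10): clear
  edge (17,10)–(15,6): clear
  → BLOCKED
Obstacle 3 [(0,19) (5,14) (10,18) (10,22)]:
  edge (0,19)–(5,14): clear
  edge (5,14)–(10,18): clear
  edge (10,18)–(10,22): clear
  edge (10,22)–(0,19): clear
  midpoint (39/2,6) outside
  → clear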